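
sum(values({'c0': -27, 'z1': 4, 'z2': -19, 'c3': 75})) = (-27) + 4 + (-19) + 75
= 33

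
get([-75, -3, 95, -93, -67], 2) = 95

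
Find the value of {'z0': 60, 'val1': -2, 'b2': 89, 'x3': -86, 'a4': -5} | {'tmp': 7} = {'z0': 60, 'val1': -2, 'b2': 89, 'x3': -86, 'a4': -5, 'tmp': 7}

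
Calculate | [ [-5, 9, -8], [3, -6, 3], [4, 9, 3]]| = (1)*(-5)*det([[-6, 3], [9, 3]]) + (-1)*(9)*det([[3, 3], [4, 3]]) + (1)*(-8)*det([[3, -6], [4, 9]])
= 225 + 27 + -408
= -156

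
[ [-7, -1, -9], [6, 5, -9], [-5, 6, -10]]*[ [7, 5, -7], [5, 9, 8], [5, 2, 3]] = C[0][0] = (-7)*(7) + (-1)*(5) + (-9)*(5) = -99
C[0][1] = (-7)*(5) + (-1)*(9) + (-9)*(2) = -62
C[0][2] = (-7)*(-7) + (-1)*(8) + (-9)*(3) = 14
C[1][0] = (6)*(7) + (5)*(5) + (-9)*(5) = 22
C[1][1] = (6)*(5) + (5)*(9) + (-9)*(2) = 57
C[1][2] = (6)*(-7) + (5)*(8) + (-9)*(3) = -29
... (3 more cells)
= [[-99, -62, 14], [22, 57, -29], [-55, 9, 53]]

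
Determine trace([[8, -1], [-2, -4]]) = diagonal: 8 + (-4)
= 4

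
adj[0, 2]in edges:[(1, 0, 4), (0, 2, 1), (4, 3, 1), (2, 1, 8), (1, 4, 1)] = 1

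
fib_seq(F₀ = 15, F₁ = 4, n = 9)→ [15, 4, 19, 23, 42, 65, 107, 172, 279]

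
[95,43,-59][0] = 95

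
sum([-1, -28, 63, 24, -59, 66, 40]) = 105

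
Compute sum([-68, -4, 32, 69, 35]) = 64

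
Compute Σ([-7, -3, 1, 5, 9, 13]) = (-7) + (-3) + 1 + 5 + 9 + 13
= 18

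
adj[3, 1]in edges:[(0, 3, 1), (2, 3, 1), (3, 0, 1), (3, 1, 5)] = 5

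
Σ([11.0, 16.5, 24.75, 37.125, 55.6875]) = 11.0 + 16.5 + 24.75 + 37.125 + 55.6875
= 145.0625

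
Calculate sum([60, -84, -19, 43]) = 60 + (-84) + (-19) + 43
= 0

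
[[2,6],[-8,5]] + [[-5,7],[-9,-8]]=[[-3, 13], [-17, -3]]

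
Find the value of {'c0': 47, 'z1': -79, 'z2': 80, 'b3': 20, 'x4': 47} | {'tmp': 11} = {'c0': 47, 'z1': -79, 'z2': 80, 'b3': 20, 'x4': 47, 'tmp': 11}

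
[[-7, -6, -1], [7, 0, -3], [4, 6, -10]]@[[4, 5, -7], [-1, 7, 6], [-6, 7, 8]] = [[-16, -84, 5], [46, 14, -73], [70, -8, -72]]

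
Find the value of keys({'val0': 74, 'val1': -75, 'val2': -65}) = ['val0', 'val1', 'val2']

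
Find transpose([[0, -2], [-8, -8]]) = [[0, -8], [-2, -8]]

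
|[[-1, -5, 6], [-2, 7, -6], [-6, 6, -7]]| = 83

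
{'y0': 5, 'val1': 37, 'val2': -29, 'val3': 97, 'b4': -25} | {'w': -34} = {'y0': 5, 'val1': 37, 'val2': -29, 'val3': 97, 'b4': -25, 'w': -34}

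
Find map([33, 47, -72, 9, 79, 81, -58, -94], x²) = [1089, 2209, 5184, 81, 6241, 6561, 3364, 8836]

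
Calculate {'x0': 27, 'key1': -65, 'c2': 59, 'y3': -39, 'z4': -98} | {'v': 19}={'x0': 27, 'key1': -65, 'c2': 59, 'y3': -39, 'z4': -98, 'v': 19}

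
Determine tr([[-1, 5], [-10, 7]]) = diagonal: (-1) + 7
= 6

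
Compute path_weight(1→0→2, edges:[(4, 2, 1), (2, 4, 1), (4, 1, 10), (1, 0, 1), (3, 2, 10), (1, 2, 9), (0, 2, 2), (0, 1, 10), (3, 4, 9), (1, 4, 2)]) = 3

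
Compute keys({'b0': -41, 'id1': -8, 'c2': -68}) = ['b0', 'id1', 'c2']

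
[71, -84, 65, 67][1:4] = [-84, 65, 67]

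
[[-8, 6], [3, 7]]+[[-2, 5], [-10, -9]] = [[-10, 11], [-7, -2]]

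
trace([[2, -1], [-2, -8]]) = diagonal: 2 + (-8)
= -6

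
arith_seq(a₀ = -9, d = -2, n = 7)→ a_0 = -9 + 0*-2 = -9
a_1 = -9 + 1*-2 = -11
a_2 = -9 + 2*-2 = -13
...
= [-9, -11, -13, -15, -17, -19, -21]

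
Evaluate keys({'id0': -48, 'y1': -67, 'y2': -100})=['id0', 'y1', 'y2']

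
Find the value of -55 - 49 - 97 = -201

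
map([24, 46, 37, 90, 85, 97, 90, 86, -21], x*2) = 24*2=48, 46*2=92, 37*2=74, 90*2=180, 85*2=170, 97*2=194, 90*2=180, 86*2=172, -21*2=-42
= [48, 92, 74, 180, 170, 194, 180, 172, -42]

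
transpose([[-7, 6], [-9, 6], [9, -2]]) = [[-7, -9, 9], [6, 6, -2]]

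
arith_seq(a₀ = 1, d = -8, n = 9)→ a_0 = 1 + 0*-8 = 1
a_1 = 1 + 1*-8 = -7
a_2 = 1 + 2*-8 = -15
...
= [1, -7, -15, -23, -31, -39, -47, -55, -63]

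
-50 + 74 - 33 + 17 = 8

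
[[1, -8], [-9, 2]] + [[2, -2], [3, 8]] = [[3, -10], [-6, 10]]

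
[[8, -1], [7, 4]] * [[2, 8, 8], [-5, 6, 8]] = C[0][0] = (8)*(2) + (-1)*(-5) = 21
C[0][1] = (8)*(8) + (-1)*(6) = 58
C[0][2] = (8)*(8) + (-1)*(8) = 56
C[1][0] = (7)*(2) + (4)*(-5) = -6
C[1][1] = (7)*(8) + (4)*(6) = 80
C[1][2] = (7)*(8) + (4)*(8) = 88
= [[21, 58, 56], [-6, 80, 88]]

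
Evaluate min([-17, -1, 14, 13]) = -17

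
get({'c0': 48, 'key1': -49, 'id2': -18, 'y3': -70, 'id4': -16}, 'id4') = -16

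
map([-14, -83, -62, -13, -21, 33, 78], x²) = [196, 6889, 3844, 169, 441, 1089, 6084]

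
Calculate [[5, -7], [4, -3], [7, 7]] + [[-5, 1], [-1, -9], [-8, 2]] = [[0, -6], [3, -12], [-1, 9]]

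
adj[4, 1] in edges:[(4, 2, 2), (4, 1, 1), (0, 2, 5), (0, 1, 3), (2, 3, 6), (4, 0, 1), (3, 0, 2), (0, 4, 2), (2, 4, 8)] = 1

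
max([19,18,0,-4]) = 19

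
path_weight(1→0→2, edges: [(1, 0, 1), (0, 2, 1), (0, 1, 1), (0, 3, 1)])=2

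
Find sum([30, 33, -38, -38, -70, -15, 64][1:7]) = -64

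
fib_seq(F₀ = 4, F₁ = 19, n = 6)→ [4, 19, 23, 42, 65, 107]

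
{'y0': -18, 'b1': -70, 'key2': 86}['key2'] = 86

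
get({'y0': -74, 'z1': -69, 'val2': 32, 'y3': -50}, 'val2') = 32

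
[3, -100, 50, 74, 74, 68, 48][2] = 50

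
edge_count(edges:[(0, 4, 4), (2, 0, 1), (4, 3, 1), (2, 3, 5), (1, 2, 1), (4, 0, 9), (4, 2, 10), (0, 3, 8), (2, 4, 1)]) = 9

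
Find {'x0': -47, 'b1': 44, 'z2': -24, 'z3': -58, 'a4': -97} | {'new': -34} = {'x0': -47, 'b1': 44, 'z2': -24, 'z3': -58, 'a4': -97, 'new': -34}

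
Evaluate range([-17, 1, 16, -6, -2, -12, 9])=33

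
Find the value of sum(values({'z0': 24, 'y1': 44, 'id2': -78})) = -10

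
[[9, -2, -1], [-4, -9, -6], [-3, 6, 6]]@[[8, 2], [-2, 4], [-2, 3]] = [[78, 7], [-2, -62], [-48, 36]]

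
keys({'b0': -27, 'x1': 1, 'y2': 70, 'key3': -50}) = ['b0', 'x1', 'y2', 'key3']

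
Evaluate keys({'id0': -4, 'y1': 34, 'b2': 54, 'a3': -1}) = ['id0', 'y1', 'b2', 'a3']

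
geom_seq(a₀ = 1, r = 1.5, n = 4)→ a_0 = 1*1.5^0 = 1.0
a_1 = 1*1.5^1 = 1.5
a_2 = 1*1.5^2 = 2.25
...
= [1.0, 1.5, 2.25, 3.375]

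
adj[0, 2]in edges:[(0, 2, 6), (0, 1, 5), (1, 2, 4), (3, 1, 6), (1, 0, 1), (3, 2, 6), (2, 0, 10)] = 6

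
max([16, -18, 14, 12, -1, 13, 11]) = 16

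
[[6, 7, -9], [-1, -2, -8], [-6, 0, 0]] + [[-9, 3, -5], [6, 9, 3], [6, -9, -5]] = [[-3, 10, -14], [5, 7, -5], [0, -9, -5]]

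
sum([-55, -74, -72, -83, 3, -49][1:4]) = -229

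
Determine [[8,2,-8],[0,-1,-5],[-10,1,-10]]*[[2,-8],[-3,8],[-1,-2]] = [[18, -32], [8, 2], [-13, 108]]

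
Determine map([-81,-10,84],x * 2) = -81*2=-162, -10*2=-20, 84*2=168
= [-162, -20, 168]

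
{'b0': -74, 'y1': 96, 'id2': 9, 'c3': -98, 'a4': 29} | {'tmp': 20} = {'b0': -74, 'y1': 96, 'id2': 9, 'c3': -98, 'a4': 29, 'tmp': 20}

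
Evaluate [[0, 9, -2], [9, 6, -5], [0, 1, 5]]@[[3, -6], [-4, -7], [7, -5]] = C[0][0] = (0)*(3) + (9)*(-4) + (-2)*(7) = -50
C[0][1] = (0)*(-6) + (9)*(-7) + (-2)*(-5) = -53
C[1][0] = (9)*(3) + (6)*(-4) + (-5)*(7) = -32
C[1][1] = (9)*(-6) + (6)*(-7) + (-5)*(-5) = -71
C[2][0] = (0)*(3) + (1)*(-4) + (5)*(7) = 31
C[2][1] = (0)*(-6) + (1)*(-7) + (5)*(-5) = -32
= [[-50, -53], [-32, -71], [31, -32]]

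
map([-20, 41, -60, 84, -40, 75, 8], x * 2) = [-40, 82, -120, 168, -80, 150, 16]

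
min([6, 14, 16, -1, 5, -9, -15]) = -15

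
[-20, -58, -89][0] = -20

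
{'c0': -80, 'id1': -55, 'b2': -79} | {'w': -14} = {'c0': -80, 'id1': -55, 'b2': -79, 'w': -14}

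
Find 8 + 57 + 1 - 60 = 6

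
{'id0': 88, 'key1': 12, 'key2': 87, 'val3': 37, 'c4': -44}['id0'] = 88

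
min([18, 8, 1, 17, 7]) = 1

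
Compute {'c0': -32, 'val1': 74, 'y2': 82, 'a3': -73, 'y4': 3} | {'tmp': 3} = {'c0': -32, 'val1': 74, 'y2': 82, 'a3': -73, 'y4': 3, 'tmp': 3}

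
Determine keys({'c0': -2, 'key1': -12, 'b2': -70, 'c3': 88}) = ['c0', 'key1', 'b2', 'c3']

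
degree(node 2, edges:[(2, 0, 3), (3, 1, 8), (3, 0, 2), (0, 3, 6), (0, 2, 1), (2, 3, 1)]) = incident: (2,0), (0,2), (2,3)
= 3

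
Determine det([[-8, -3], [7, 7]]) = -35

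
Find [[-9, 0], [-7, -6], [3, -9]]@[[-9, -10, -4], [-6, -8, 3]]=[[81, 90, 36], [99, 118, 10], [27, 42, -39]]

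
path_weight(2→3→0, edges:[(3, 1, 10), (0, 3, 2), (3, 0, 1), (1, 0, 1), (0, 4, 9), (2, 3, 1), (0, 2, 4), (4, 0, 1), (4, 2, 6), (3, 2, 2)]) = 2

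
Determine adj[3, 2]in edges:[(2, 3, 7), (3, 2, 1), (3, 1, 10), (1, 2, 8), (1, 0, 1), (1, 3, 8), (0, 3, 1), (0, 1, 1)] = 1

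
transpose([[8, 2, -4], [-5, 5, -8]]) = [[8, -5], [2, 5], [-4, -8]]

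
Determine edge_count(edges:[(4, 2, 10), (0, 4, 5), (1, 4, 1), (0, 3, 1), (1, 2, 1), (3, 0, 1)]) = 6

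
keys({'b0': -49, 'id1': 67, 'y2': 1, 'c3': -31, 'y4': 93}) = ['b0', 'id1', 'y2', 'c3', 'y4']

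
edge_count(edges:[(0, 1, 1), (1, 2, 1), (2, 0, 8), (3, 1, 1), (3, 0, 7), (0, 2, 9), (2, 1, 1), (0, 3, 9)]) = 8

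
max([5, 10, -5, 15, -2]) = 15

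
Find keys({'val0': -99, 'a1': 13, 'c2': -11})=['val0', 'a1', 'c2']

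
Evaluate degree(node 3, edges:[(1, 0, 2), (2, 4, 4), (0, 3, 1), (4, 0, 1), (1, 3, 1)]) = incident: (0,3), (1,3)
= 2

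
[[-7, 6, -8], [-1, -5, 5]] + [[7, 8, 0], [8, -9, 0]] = [[0, 14, -8], [7, -14, 5]]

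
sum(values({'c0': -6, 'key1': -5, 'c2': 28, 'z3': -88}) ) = (-6) + (-5) + 28 + (-88)
= -71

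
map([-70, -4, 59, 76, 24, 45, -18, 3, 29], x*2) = [-140, -8, 118, 152, 48, 90, -36, 6, 58]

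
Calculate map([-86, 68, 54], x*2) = -86*2=-172, 68*2=136, 54*2=108
= [-172, 136, 108]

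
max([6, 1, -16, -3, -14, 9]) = 9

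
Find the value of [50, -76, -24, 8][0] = 50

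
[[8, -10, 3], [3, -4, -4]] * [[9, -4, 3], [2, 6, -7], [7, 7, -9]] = C[0][0] = (8)*(9) + (-10)*(2) + (3)*(7) = 73
C[0][1] = (8)*(-4) + (-10)*(6) + (3)*(7) = -71
C[0][2] = (8)*(3) + (-10)*(-7) + (3)*(-9) = 67
C[1][0] = (3)*(9) + (-4)*(2) + (-4)*(7) = -9
C[1][1] = (3)*(-4) + (-4)*(6) + (-4)*(7) = -64
C[1][2] = (3)*(3) + (-4)*(-7) + (-4)*(-9) = 73
= [[73, -71, 67], [-9, -64, 73]]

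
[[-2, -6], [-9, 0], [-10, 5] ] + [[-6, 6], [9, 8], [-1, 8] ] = [[-8, 0], [0, 8], [-11, 13]]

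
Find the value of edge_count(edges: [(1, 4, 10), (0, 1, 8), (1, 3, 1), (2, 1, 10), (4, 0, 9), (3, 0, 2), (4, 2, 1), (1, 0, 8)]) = 8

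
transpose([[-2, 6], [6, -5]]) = [[-2, 6], [6, -5]]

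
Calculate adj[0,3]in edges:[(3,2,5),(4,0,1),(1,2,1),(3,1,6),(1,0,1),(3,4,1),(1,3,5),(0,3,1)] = 1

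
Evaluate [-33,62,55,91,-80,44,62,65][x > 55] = [62, 91, 62, 65]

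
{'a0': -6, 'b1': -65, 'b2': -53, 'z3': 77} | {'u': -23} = {'a0': -6, 'b1': -65, 'b2': -53, 'z3': 77, 'u': -23}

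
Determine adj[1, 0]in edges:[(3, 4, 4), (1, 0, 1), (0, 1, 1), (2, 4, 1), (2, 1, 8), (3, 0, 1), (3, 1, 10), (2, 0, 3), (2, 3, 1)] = 1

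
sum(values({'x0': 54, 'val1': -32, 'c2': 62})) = 54 + (-32) + 62
= 84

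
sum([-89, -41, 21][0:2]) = -130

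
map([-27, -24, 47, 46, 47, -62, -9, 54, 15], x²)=(-27)²=729, (-24)²=576, (47)²=2209, (46)²=2116, (47)²=2209, (-62)²=3844, (-9)²=81, (54)²=2916, (15)²=225
= [729, 576, 2209, 2116, 2209, 3844, 81, 2916, 225]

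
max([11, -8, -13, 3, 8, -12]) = 11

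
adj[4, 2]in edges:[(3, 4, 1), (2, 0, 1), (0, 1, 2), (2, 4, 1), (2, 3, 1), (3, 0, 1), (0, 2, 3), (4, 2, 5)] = 5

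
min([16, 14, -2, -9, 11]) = -9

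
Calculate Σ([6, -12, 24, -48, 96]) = 6 + -12 + 24 + -48 + 96
= 66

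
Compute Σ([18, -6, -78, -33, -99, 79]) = 18 + (-6) + (-78) + (-33) + (-99) + 79
= -119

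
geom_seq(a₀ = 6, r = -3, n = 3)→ a_0 = 6*(-3)^0 = 6
a_1 = 6*(-3)^1 = -18
a_2 = 6*(-3)^2 = 54
= [6, -18, 54]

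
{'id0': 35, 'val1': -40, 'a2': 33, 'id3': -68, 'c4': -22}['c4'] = -22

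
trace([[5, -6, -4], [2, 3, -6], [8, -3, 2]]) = 10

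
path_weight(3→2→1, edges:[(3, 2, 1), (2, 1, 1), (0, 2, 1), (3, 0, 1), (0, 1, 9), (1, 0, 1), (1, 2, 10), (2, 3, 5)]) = w(3→2)=1 + w(2→1)=1
= 2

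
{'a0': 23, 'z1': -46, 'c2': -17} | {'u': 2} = {'a0': 23, 'z1': -46, 'c2': -17, 'u': 2}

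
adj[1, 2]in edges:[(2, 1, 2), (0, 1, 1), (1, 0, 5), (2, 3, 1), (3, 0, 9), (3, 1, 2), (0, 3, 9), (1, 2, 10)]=10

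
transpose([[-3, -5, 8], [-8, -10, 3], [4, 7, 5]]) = [[-3, -8, 4], [-5, -10, 7], [8, 3, 5]]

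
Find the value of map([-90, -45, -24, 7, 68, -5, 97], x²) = (-90)²=8100, (-45)²=2025, (-24)²=576, (7)²=49, (68)²=4624, (-5)²=25, (97)²=9409
= [8100, 2025, 576, 49, 4624, 25, 9409]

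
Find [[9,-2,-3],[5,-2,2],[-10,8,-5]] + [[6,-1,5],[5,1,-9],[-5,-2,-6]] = [[15, -3, 2], [10, -1, -7], [-15, 6, -11]]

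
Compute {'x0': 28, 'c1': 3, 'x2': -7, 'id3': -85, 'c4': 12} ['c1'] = 3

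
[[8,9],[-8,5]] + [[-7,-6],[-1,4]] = [[1, 3], [-9, 9]]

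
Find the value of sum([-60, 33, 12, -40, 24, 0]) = -31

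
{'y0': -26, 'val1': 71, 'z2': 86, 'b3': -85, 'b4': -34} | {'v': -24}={'y0': -26, 'val1': 71, 'z2': 86, 'b3': -85, 'b4': -34, 'v': -24}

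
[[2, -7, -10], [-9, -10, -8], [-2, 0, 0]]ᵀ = [[2, -9, -2], [-7, -10, 0], [-10, -8, 0]]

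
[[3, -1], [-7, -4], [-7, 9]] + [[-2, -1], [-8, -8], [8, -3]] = [[1, -2], [-15, -12], [1, 6]]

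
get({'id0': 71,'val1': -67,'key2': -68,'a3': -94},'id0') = 71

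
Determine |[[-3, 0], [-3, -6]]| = (-3)*(-6) - (0)*(-3)
= 18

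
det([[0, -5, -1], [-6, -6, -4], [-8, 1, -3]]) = -16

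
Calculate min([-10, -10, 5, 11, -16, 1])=-16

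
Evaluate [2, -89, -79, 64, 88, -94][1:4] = [-89, -79, 64]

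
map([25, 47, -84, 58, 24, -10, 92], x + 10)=25+10=35, 47+10=57, -84+10=-74, 58+10=68, 24+10=34, -10+10=0, 92+10=102
= [35, 57, -74, 68, 34, 0, 102]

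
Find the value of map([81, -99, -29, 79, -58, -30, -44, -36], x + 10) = 81+10=91, -99+10=-89, -29+10=-19, 79+10=89, -58+10=-48, -30+10=-20, -44+10=-34, -36+10=-26
= [91, -89, -19, 89, -48, -20, -34, -26]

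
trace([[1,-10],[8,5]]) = diagonal: 1 + 5
= 6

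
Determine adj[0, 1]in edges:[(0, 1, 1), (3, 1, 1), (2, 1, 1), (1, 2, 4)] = 1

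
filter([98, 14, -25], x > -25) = [98, 14]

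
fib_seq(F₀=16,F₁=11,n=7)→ F_2 = F_1 + F_0 = 27
F_3 = F_2 + F_1 = 38
F_4 = F_3 + F_2 = 65
...
= [16, 11, 27, 38, 65, 103, 168]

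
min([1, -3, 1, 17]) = -3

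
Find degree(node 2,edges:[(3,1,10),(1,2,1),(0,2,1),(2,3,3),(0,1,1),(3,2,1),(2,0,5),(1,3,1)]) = 5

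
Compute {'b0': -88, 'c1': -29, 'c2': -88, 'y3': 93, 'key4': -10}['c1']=-29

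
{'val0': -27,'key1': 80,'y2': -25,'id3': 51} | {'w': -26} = {'val0': -27, 'key1': 80, 'y2': -25, 'id3': 51, 'w': -26}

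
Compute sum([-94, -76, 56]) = -114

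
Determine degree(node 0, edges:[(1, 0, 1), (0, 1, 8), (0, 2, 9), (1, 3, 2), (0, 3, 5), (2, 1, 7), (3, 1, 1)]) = incident: (1,0), (0,1), (0,2), (0,3)
= 4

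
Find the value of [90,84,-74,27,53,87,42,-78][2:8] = [-74, 27, 53, 87, 42, -78]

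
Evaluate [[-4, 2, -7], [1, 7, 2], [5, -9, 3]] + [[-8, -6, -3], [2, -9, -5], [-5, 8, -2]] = [[-12, -4, -10], [3, -2, -3], [0, -1, 1]]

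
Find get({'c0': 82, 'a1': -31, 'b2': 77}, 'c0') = 82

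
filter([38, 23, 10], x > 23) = [38]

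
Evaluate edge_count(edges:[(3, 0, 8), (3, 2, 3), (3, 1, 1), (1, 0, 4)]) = 4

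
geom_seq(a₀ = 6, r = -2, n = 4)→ a_0 = 6*(-2)^0 = 6
a_1 = 6*(-2)^1 = -12
a_2 = 6*(-2)^2 = 24
...
= [6, -12, 24, -48]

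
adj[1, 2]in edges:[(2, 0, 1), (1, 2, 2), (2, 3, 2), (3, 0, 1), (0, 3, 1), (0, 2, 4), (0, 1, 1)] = 2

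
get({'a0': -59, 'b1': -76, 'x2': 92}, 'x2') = 92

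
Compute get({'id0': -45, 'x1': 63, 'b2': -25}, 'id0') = -45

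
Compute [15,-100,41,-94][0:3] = [15, -100, 41]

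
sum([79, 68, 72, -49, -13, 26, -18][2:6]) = slice → [72, -49, -13, 26]
72 + (-49) + (-13) + 26
= 36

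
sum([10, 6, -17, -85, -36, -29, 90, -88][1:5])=slice → [6, -17, -85, -36]
6 + (-17) + (-85) + (-36)
= -132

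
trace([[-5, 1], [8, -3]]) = -8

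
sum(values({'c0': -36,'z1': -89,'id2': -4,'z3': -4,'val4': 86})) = (-36) + (-89) + (-4) + (-4) + 86
= -47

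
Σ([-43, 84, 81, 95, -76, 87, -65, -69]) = 94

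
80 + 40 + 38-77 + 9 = 90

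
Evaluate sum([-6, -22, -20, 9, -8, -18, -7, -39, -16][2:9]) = slice → [-20, 9, -8, -18, -7, -39, -16]
(-20) + 9 + (-8) + (-18) + (-7) + (-39) + (-16)
= -99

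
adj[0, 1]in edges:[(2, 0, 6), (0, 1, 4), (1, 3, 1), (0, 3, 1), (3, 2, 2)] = 4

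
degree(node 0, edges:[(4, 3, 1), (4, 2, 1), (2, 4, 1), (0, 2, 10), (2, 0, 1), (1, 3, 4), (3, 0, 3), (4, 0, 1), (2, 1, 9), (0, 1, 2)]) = incident: (0,2), (2,0), (3,0), (4,0), (0,1)
= 5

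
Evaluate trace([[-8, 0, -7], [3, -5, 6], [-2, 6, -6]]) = -19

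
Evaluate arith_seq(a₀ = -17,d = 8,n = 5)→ [-17, -9, -1, 7, 15]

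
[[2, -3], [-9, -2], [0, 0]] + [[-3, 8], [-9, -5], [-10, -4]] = [[-1, 5], [-18, -7], [-10, -4]]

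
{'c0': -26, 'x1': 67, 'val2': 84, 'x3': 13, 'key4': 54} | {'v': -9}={'c0': -26, 'x1': 67, 'val2': 84, 'x3': 13, 'key4': 54, 'v': -9}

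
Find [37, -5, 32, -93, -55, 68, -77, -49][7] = -49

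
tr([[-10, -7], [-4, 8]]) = -2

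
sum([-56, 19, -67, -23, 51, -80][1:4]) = -71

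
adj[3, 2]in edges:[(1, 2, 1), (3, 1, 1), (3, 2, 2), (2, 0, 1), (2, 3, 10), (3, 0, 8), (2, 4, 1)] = 2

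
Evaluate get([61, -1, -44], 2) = -44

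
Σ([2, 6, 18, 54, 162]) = 2 + 6 + 18 + 54 + 162
= 242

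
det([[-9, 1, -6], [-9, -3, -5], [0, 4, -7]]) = (1)*(-9)*det([[-3, -5], [4, -7]]) + (-1)*(1)*det([[-9, -5], [0, -7]]) + (1)*(-6)*det([[-9, -3], [0, 4]])
= -369 + -63 + 216
= -216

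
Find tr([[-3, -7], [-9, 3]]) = 0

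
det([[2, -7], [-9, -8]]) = -79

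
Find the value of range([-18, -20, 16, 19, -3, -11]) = 39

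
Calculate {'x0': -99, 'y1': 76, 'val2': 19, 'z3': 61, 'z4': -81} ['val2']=19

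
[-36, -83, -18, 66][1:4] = [-83, -18, 66]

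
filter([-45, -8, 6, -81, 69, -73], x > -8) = keep x where x > -8: -45✗, -8✗, 6✓, -81✗, 69✓, -73✗
= [6, 69]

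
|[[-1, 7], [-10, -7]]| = 77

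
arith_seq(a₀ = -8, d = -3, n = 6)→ a_0 = -8 + 0*-3 = -8
a_1 = -8 + 1*-3 = -11
a_2 = -8 + 2*-3 = -14
...
= [-8, -11, -14, -17, -20, -23]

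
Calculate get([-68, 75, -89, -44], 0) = -68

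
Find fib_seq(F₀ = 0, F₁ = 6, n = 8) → [0, 6, 6, 12, 18, 30, 48, 78]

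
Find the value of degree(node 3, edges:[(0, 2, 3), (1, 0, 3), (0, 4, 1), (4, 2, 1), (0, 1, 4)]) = 0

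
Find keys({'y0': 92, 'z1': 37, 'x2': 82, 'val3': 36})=['y0', 'z1', 'x2', 'val3']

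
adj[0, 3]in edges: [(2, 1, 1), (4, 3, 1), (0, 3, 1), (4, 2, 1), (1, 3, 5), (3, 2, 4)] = 1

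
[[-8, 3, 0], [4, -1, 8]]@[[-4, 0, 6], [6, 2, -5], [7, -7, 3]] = C[0][0] = (-8)*(-4) + (3)*(6) + (0)*(7) = 50
C[0][1] = (-8)*(0) + (3)*(2) + (0)*(-7) = 6
C[0][2] = (-8)*(6) + (3)*(-5) + (0)*(3) = -63
C[1][0] = (4)*(-4) + (-1)*(6) + (8)*(7) = 34
C[1][1] = (4)*(0) + (-1)*(2) + (8)*(-7) = -58
C[1][2] = (4)*(6) + (-1)*(-5) + (8)*(3) = 53
= [[50, 6, -63], [34, -58, 53]]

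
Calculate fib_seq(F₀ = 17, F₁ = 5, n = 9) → F_2 = F_1 + F_0 = 22
F_3 = F_2 + F_1 = 27
F_4 = F_3 + F_2 = 49
...
= [17, 5, 22, 27, 49, 76, 125, 201, 326]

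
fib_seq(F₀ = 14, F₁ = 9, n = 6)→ [14, 9, 23, 32, 55, 87]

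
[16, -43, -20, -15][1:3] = [-43, -20]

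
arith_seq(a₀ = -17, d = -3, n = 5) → a_0 = -17 + 0*-3 = -17
a_1 = -17 + 1*-3 = -20
a_2 = -17 + 2*-3 = -23
...
= [-17, -20, -23, -26, -29]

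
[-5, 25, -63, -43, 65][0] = -5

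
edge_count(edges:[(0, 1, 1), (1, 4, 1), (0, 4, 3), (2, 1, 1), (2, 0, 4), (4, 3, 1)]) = 6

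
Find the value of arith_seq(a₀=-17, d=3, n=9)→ a_0 = -17 + 0*3 = -17
a_1 = -17 + 1*3 = -14
a_2 = -17 + 2*3 = -11
...
= [-17, -14, -11, -8, -5, -2, 1, 4, 7]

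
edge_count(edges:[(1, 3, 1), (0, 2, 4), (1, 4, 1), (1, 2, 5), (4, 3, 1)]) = 5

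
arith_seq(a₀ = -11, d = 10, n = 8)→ a_0 = -11 + 0*10 = -11
a_1 = -11 + 1*10 = -1
a_2 = -11 + 2*10 = 9
...
= [-11, -1, 9, 19, 29, 39, 49, 59]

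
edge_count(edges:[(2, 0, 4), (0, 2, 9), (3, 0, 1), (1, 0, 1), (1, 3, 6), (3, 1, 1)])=6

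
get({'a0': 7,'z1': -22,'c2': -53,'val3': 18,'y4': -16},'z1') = -22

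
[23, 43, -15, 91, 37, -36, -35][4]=37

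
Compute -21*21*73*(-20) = 643860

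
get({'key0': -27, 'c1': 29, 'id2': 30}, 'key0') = -27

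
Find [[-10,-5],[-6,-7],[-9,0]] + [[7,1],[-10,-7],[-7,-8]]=[[-3, -4], [-16, -14], [-16, -8]]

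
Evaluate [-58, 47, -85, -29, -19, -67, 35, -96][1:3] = [47, -85]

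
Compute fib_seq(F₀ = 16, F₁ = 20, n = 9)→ [16, 20, 36, 56, 92, 148, 240, 388, 628]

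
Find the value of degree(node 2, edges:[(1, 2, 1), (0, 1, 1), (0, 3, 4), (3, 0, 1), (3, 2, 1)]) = incident: (1,2), (3,2)
= 2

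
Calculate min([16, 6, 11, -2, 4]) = -2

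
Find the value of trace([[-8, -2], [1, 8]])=diagonal: (-8) + 8
= 0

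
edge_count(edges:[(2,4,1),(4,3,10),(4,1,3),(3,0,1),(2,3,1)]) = 5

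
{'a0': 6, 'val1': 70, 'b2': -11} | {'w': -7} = {'a0': 6, 'val1': 70, 'b2': -11, 'w': -7}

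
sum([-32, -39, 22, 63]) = 14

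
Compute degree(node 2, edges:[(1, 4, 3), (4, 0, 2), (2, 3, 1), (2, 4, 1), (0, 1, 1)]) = 2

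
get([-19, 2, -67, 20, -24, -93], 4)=-24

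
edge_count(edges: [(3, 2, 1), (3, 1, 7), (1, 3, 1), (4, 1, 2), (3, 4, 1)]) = 5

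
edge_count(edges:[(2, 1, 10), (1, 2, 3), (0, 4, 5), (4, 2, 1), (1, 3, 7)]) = 5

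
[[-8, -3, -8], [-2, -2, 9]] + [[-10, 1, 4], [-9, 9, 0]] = [[-18, -2, -4], [-11, 7, 9]]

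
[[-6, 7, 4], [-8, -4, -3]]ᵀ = [[-6, -8], [7, -4], [4, -3]]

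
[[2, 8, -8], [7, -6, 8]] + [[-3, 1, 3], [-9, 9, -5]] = [[-1, 9, -5], [-2, 3, 3]]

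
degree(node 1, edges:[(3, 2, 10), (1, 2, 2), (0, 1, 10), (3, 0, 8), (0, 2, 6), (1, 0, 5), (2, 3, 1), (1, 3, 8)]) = 4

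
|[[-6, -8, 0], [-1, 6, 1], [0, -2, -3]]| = 120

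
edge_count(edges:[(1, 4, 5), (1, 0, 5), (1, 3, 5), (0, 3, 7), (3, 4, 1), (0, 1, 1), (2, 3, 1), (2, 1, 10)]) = 8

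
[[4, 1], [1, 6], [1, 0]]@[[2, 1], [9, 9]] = C[0][0] = (4)*(2) + (1)*(9) = 17
C[0][1] = (4)*(1) + (1)*(9) = 13
C[1][0] = (1)*(2) + (6)*(9) = 56
C[1][1] = (1)*(1) + (6)*(9) = 55
C[2][0] = (1)*(2) + (0)*(9) = 2
C[2][1] = (1)*(1) + (0)*(9) = 1
= [[17, 13], [56, 55], [2, 1]]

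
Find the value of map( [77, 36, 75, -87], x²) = [5929, 1296, 5625, 7569]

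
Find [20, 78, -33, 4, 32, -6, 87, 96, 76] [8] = 76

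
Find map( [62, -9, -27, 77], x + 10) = [72, 1, -17, 87]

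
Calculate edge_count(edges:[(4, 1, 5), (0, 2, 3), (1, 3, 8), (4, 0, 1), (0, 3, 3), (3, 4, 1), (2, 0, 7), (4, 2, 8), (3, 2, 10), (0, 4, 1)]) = 10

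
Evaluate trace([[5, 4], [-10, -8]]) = diagonal: 5 + (-8)
= -3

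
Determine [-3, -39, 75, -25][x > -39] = keep x where x > -39: -3✓, -39✗, 75✓, -25✓
= [-3, 75, -25]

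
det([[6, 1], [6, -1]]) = -12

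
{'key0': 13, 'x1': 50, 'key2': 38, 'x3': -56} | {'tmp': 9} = {'key0': 13, 'x1': 50, 'key2': 38, 'x3': -56, 'tmp': 9}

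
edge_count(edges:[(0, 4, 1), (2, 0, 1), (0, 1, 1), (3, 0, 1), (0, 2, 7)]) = 5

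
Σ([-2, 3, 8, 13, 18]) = (-2) + 3 + 8 + 13 + 18
= 40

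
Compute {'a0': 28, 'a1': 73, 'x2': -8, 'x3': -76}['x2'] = -8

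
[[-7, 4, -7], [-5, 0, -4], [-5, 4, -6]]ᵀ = [[-7, -5, -5], [4, 0, 4], [-7, -4, -6]]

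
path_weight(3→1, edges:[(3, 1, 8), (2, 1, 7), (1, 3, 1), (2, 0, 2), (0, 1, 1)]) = w(3→1)=8
= 8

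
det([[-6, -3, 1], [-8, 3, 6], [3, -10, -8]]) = -7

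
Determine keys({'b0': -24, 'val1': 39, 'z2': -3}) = ['b0', 'val1', 'z2']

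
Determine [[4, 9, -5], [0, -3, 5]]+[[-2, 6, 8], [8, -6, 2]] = [[2, 15, 3], [8, -9, 7]]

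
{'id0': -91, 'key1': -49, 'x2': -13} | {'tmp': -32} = {'id0': -91, 'key1': -49, 'x2': -13, 'tmp': -32}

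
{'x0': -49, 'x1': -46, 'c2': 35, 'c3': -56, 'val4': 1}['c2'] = 35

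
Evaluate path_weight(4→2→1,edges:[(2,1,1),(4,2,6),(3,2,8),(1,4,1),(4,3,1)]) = w(4→2)=6 + w(2→1)=1
= 7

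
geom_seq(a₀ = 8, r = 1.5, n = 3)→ [8.0, 12.0, 18.0]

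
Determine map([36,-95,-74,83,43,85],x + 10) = [46, -85, -64, 93, 53, 95]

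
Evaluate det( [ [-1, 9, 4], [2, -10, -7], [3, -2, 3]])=-95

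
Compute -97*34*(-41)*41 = 5543938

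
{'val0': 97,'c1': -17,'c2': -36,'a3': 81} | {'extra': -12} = {'val0': 97, 'c1': -17, 'c2': -36, 'a3': 81, 'extra': -12}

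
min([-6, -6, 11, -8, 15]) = -8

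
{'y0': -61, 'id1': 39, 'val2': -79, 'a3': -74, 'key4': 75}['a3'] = -74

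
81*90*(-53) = -386370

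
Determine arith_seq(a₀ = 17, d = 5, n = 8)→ [17, 22, 27, 32, 37, 42, 47, 52]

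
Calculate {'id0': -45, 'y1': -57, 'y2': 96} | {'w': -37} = {'id0': -45, 'y1': -57, 'y2': 96, 'w': -37}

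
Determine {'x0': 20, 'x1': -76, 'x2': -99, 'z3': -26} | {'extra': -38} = {'x0': 20, 'x1': -76, 'x2': -99, 'z3': -26, 'extra': -38}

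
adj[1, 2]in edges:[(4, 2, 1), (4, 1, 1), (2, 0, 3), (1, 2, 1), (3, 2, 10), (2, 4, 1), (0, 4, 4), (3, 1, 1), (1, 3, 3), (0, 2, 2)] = 1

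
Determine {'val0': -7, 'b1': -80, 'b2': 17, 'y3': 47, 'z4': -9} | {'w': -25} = {'val0': -7, 'b1': -80, 'b2': 17, 'y3': 47, 'z4': -9, 'w': -25}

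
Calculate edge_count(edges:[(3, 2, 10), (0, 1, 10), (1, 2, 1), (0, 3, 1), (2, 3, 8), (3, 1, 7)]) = 6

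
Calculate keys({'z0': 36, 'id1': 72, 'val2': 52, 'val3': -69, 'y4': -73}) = ['z0', 'id1', 'val2', 'val3', 'y4']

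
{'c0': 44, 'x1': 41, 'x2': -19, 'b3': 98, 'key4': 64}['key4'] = 64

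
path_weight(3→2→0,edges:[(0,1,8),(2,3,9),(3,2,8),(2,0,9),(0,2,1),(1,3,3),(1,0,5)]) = w(3→2)=8 + w(2→0)=9
= 17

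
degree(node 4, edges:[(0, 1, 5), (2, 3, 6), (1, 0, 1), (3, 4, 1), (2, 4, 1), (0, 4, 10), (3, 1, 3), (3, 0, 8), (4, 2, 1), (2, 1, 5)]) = incident: (3,4), (2,4), (0,4), (4,2)
= 4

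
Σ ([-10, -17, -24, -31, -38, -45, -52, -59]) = (-10) + (-17) + (-24) + (-31) + (-38) + (-45) + (-52) + (-59)
= -276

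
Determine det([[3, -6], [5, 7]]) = (3)*(7) - (-6)*(5)
= 51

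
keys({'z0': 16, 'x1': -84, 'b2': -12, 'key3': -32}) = ['z0', 'x1', 'b2', 'key3']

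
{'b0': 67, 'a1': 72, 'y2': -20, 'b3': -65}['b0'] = 67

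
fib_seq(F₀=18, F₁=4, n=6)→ [18, 4, 22, 26, 48, 74]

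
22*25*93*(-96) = -4910400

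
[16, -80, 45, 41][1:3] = [-80, 45]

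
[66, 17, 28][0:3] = [66, 17, 28]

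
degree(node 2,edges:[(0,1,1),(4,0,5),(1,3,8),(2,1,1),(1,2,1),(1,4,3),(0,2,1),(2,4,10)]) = 4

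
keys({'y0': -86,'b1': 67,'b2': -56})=['y0', 'b1', 'b2']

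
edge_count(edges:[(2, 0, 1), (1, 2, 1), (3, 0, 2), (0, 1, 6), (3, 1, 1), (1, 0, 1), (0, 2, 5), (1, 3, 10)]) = 8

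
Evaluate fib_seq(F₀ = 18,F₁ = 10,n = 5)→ [18, 10, 28, 38, 66]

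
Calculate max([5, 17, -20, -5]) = 17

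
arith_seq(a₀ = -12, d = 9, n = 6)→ a_0 = -12 + 0*9 = -12
a_1 = -12 + 1*9 = -3
a_2 = -12 + 2*9 = 6
...
= [-12, -3, 6, 15, 24, 33]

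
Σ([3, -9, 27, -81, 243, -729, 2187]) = 3 + -9 + 27 + -81 + 243 + -729 + 2187
= 1641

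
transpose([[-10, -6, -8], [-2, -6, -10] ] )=[[-10, -2], [-6, -6], [-8, -10]]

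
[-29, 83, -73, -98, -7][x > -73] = keep x where x > -73: -29✓, 83✓, -73✗, -98✗, -7✓
= [-29, 83, -7]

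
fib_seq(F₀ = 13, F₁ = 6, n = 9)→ [13, 6, 19, 25, 44, 69, 113, 182, 295]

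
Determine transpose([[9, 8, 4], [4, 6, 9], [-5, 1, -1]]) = [[9, 4, -5], [8, 6, 1], [4, 9, -1]]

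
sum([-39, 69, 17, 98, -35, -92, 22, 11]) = 51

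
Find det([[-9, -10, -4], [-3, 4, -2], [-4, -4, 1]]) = -186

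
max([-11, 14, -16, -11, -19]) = 14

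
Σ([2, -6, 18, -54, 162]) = 2 + -6 + 18 + -54 + 162
= 122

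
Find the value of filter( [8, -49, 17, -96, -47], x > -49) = keep x where x > -49: 8✓, -49✗, 17✓, -96✗, -47✓
= [8, 17, -47]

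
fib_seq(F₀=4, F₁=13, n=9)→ F_2 = F_1 + F_0 = 17
F_3 = F_2 + F_1 = 30
F_4 = F_3 + F_2 = 47
...
= [4, 13, 17, 30, 47, 77, 124, 201, 325]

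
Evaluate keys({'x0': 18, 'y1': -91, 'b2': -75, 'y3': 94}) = ['x0', 'y1', 'b2', 'y3']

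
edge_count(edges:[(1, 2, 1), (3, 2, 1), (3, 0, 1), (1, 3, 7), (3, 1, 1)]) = 5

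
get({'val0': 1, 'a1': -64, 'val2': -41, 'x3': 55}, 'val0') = 1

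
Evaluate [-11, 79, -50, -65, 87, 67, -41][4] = 87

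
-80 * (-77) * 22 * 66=8944320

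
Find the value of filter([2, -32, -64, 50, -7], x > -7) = keep x where x > -7: 2✓, -32✗, -64✗, 50✓, -7✗
= [2, 50]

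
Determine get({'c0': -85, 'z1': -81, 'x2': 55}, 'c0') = -85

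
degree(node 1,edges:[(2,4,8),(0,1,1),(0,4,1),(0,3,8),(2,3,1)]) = incident: (0,1)
= 1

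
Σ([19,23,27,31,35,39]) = 19 + 23 + 27 + 31 + 35 + 39
= 174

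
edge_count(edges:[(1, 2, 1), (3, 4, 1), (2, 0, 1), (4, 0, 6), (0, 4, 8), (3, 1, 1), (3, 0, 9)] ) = 7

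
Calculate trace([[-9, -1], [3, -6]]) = diagonal: (-9) + (-6)
= -15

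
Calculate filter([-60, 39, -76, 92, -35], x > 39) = [92]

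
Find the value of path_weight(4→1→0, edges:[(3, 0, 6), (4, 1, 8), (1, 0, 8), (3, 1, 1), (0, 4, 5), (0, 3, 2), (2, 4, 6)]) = 16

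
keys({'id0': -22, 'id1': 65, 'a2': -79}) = ['id0', 'id1', 'a2']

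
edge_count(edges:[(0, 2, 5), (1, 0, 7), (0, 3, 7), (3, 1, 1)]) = 4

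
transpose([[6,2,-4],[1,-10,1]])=[[6, 1], [2, -10], [-4, 1]]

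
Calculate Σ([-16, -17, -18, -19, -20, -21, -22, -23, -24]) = (-16) + (-17) + (-18) + (-19) + (-20) + (-21) + (-22) + (-23) + (-24)
= -180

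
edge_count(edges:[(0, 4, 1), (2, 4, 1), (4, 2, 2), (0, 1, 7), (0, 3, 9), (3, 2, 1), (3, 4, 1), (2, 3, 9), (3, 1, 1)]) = 9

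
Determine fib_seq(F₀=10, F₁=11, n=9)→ [10, 11, 21, 32, 53, 85, 138, 223, 361]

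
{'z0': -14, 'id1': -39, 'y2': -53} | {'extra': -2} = {'z0': -14, 'id1': -39, 'y2': -53, 'extra': -2}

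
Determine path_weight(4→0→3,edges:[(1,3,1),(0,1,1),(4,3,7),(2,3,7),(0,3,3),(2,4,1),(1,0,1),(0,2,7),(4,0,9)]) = 12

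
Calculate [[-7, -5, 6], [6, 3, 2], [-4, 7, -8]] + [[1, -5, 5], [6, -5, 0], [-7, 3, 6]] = [[-6, -10, 11], [12, -2, 2], [-11, 10, -2]]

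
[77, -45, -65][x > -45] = [77]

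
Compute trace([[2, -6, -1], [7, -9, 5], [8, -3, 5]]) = diagonal: 2 + (-9) + 5
= -2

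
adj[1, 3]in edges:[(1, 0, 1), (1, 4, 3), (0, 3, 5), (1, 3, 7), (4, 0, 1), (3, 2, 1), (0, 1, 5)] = 7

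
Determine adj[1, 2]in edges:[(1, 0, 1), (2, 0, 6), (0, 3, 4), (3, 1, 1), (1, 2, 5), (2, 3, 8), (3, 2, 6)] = 5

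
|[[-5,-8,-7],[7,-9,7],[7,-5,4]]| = -359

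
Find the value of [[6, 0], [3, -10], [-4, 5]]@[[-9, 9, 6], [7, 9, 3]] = [[-54, 54, 36], [-97, -63, -12], [71, 9, -9]]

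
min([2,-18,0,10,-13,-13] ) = -18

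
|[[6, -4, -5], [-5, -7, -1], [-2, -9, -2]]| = (1)*(6)*det([[-7, -1], [-9, -2]]) + (-1)*(-4)*det([[-5, -1], [-2, -2]]) + (1)*(-5)*det([[-5, -7], [-2, -9]])
= 30 + 32 + -155
= -93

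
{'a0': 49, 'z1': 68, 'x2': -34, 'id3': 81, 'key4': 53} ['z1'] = 68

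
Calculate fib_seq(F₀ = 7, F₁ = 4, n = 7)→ [7, 4, 11, 15, 26, 41, 67]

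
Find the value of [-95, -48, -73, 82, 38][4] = 38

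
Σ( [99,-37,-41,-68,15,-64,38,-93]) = 99 + (-37) + (-41) + (-68) + 15 + (-64) + 38 + (-93)
= -151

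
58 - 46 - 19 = -7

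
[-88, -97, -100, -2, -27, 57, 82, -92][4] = -27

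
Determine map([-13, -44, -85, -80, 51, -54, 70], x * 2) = -13*2=-26, -44*2=-88, -85*2=-170, -80*2=-160, 51*2=102, -54*2=-108, 70*2=140
= [-26, -88, -170, -160, 102, -108, 140]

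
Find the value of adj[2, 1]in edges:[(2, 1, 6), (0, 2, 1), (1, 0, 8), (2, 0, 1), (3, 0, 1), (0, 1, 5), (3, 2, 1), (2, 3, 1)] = 6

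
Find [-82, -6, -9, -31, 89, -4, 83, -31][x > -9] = [-6, 89, -4, 83]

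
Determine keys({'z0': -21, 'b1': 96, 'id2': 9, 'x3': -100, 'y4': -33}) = ['z0', 'b1', 'id2', 'x3', 'y4']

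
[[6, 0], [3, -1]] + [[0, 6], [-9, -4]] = [[6, 6], [-6, -5]]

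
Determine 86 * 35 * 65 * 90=17608500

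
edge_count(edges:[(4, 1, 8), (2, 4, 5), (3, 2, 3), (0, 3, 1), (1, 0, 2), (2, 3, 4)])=6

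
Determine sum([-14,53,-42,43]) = (-14) + 53 + (-42) + 43
= 40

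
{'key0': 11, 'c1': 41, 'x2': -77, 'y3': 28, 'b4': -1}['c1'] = 41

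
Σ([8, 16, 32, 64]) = 120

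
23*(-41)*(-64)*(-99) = -5974848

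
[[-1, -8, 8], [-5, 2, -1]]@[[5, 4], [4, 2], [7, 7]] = [[19, 36], [-24, -23]]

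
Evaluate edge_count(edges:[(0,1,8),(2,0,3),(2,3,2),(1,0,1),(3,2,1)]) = 5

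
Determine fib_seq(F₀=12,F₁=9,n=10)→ F_2 = F_1 + F_0 = 21
F_3 = F_2 + F_1 = 30
F_4 = F_3 + F_2 = 51
...
= [12, 9, 21, 30, 51, 81, 132, 213, 345, 558]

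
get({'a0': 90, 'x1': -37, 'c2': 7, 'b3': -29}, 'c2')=7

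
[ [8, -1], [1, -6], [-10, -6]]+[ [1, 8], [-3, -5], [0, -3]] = [[9, 7], [-2, -11], [-10, -9]]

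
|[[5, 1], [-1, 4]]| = (5)*(4) - (1)*(-1)
= 21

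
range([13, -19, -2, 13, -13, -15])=32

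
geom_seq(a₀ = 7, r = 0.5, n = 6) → a_0 = 7*0.5^0 = 7.0
a_1 = 7*0.5^1 = 3.5
a_2 = 7*0.5^2 = 1.75
...
= [7.0, 3.5, 1.75, 0.875, 0.4375, 0.21875]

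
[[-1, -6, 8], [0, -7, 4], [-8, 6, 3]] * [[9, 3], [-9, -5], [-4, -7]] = C[0][0] = (-1)*(9) + (-6)*(-9) + (8)*(-4) = 13
C[0][1] = (-1)*(3) + (-6)*(-5) + (8)*(-7) = -29
C[1][0] = (0)*(9) + (-7)*(-9) + (4)*(-4) = 47
C[1][1] = (0)*(3) + (-7)*(-5) + (4)*(-7) = 7
C[2][0] = (-8)*(9) + (6)*(-9) + (3)*(-4) = -138
C[2][1] = (-8)*(3) + (6)*(-5) + (3)*(-7) = -75
= [[13, -29], [47, 7], [-138, -75]]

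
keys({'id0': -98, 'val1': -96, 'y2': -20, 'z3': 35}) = ['id0', 'val1', 'y2', 'z3']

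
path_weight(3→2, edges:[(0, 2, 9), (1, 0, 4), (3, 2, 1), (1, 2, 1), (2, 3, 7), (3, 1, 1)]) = w(3→2)=1
= 1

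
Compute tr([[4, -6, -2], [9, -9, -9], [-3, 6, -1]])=-6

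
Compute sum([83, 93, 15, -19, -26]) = 83 + 93 + 15 + (-19) + (-26)
= 146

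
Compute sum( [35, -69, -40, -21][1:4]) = -130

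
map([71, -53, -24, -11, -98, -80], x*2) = 71*2=142, -53*2=-106, -24*2=-48, -11*2=-22, -98*2=-196, -80*2=-160
= [142, -106, -48, -22, -196, -160]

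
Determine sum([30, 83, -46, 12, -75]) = 4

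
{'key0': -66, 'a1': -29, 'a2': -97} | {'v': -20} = {'key0': -66, 'a1': -29, 'a2': -97, 'v': -20}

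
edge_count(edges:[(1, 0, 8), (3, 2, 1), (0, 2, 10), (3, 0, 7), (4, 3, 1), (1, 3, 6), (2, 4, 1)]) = 7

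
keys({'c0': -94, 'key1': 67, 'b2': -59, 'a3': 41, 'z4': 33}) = ['c0', 'key1', 'b2', 'a3', 'z4']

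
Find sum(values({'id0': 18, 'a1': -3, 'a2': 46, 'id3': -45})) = 16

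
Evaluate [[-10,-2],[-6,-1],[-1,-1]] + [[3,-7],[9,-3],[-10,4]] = [[-7, -9], [3, -4], [-11, 3]]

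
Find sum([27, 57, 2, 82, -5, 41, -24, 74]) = 27 + 57 + 2 + 82 + (-5) + 41 + (-24) + 74
= 254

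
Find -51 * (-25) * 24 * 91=2784600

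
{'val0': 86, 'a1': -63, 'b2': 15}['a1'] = -63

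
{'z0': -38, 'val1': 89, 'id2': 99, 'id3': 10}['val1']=89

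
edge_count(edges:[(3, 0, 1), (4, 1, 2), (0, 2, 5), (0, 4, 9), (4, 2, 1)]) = 5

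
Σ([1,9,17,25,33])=85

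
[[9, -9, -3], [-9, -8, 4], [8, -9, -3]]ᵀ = [[9, -9, 8], [-9, -8, -9], [-3, 4, -3]]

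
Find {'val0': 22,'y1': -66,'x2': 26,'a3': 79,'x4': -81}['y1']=-66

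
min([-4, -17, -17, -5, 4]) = -17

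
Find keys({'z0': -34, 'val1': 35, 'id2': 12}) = ['z0', 'val1', 'id2']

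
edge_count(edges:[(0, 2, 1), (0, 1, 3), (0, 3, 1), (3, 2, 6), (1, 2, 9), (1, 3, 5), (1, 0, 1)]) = 7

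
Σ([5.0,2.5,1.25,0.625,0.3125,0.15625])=9.84375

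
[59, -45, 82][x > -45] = keep x where x > -45: 59✓, -45✗, 82✓
= [59, 82]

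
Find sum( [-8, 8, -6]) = (-8) + 8 + (-6)
= -6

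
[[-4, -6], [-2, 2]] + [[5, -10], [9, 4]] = [[1, -16], [7, 6]]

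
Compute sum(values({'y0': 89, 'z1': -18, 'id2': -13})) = 58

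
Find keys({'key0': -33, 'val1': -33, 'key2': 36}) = ['key0', 'val1', 'key2']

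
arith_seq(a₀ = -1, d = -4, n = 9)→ a_0 = -1 + 0*-4 = -1
a_1 = -1 + 1*-4 = -5
a_2 = -1 + 2*-4 = -9
...
= [-1, -5, -9, -13, -17, -21, -25, -29, -33]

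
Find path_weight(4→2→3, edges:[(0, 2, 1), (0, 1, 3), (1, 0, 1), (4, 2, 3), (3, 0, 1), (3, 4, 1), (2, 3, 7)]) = 10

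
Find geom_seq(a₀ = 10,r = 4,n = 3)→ a_0 = 10*4^0 = 10
a_1 = 10*4^1 = 40
a_2 = 10*4^2 = 160
= [10, 40, 160]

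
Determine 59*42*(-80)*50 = -9912000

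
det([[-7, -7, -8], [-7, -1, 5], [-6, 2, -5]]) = 650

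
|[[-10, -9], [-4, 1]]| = -46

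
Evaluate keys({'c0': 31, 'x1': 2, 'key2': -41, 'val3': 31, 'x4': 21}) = ['c0', 'x1', 'key2', 'val3', 'x4']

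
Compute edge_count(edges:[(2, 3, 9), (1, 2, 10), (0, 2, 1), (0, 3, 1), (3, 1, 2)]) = 5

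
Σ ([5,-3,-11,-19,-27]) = -55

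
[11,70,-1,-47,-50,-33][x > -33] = keep x where x > -33: 11✓, 70✓, -1✓, -47✗, -50✗, -33✗
= [11, 70, -1]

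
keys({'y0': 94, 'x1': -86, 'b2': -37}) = ['y0', 'x1', 'b2']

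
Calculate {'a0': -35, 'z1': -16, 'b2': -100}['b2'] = -100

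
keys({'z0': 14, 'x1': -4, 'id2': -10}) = ['z0', 'x1', 'id2']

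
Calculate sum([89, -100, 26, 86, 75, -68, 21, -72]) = 89 + (-100) + 26 + 86 + 75 + (-68) + 21 + (-72)
= 57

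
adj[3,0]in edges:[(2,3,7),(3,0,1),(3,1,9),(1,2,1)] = 1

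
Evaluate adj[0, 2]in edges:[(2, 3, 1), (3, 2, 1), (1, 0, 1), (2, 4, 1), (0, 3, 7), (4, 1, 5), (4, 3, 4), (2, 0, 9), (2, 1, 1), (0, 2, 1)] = 1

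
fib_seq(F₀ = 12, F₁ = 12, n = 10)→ [12, 12, 24, 36, 60, 96, 156, 252, 408, 660]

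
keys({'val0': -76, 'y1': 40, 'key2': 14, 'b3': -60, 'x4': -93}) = ['val0', 'y1', 'key2', 'b3', 'x4']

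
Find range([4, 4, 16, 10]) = 12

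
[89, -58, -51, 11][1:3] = [-58, -51]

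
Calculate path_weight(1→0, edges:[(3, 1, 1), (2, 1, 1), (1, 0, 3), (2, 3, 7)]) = w(1→0)=3
= 3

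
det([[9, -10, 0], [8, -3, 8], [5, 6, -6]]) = -1150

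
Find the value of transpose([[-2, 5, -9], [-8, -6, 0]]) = [[-2, -8], [5, -6], [-9, 0]]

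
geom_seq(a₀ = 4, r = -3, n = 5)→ a_0 = 4*(-3)^0 = 4
a_1 = 4*(-3)^1 = -12
a_2 = 4*(-3)^2 = 36
...
= [4, -12, 36, -108, 324]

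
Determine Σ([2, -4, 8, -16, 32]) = 2 + -4 + 8 + -16 + 32
= 22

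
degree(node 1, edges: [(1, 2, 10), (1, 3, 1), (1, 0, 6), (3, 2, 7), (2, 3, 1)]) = 3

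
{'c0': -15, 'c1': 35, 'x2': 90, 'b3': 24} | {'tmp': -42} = {'c0': -15, 'c1': 35, 'x2': 90, 'b3': 24, 'tmp': -42}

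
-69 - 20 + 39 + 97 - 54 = -7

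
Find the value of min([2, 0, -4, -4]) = -4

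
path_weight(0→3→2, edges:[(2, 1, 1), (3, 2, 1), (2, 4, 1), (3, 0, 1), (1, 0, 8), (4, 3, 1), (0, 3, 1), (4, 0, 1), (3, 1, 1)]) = w(0→3)=1 + w(3→2)=1
= 2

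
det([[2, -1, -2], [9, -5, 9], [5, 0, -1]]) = (1)*(2)*det([[-5, 9], [0, -1]]) + (-1)*(-1)*det([[9, 9], [5, -1]]) + (1)*(-2)*det([[9, -5], [5, 0]])
= 10 + -54 + -50
= -94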